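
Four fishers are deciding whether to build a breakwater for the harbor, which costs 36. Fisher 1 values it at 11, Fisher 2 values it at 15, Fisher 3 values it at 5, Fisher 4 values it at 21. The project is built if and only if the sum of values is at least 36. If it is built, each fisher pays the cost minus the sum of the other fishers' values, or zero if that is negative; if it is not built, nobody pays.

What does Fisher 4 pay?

Total value 52 ≥ cost 36, so the project is built.
The other fishers' values sum to 31.
Cost minus that sum is 36 - 31 = 5.

5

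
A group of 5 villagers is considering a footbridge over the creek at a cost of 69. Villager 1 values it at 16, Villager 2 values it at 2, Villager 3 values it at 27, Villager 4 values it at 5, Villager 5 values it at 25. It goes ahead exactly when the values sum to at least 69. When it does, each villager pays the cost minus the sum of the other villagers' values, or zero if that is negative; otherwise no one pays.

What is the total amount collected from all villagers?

50

Total value 75 ≥ cost 69, so it is built.
Villager 1: others sum to 59; max(0, 69 - 59) = 10.
Villager 2: others sum to 73; max(0, 69 - 73) = 0.
Villager 3: others sum to 48; max(0, 69 - 48) = 21.
Villager 4: others sum to 70; max(0, 69 - 70) = 0.
Villager 5: others sum to 50; max(0, 69 - 50) = 19.
Total collected = 10 + 0 + 21 + 0 + 19 = 50.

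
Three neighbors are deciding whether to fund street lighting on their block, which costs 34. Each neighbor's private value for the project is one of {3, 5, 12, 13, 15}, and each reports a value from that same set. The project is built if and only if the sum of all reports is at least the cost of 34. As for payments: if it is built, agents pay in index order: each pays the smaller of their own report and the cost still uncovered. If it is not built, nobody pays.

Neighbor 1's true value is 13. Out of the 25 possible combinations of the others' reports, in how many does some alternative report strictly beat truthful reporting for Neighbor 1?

9

Others report (12, 12): truth gives 0; report 12 gives 1 > 0. Violating.
Others report (12, 13): truth gives 0; report 12 gives 1 > 0. Violating.
Others report (12, 15): truth gives 0; report 12 gives 1 > 0. Violating.
Others report (13, 12): truth gives 0; report 12 gives 1 > 0. Violating.
Others report (3, 3): truth gives 0; no alternative beats it.
Others report (3, 5): truth gives 0; no alternative beats it.
(Checking all 25 profiles: 9 have a profitable deviation, 16 do not.)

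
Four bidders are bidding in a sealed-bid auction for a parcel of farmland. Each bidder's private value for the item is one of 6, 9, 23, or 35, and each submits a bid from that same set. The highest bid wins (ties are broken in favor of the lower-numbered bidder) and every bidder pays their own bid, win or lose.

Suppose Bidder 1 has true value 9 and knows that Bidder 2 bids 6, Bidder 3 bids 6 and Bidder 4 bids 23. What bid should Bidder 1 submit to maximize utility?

Bid 6: loses but pays 6, utility -6.
Bid 9: loses but pays 9, utility -9.
Bid 23: wins, pays 23, utility 9 - 23 = -14.
Bid 35: wins, pays 35, utility 9 - 35 = -26.
The best choice is 6 with utility -6.

6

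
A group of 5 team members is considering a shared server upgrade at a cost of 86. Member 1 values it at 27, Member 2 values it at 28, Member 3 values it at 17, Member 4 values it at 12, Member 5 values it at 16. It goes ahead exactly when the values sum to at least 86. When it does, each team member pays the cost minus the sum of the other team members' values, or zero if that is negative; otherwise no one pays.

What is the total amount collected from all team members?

Total value 100 ≥ cost 86, so it is built.
Member 1: others sum to 73; max(0, 86 - 73) = 13.
Member 2: others sum to 72; max(0, 86 - 72) = 14.
Member 3: others sum to 83; max(0, 86 - 83) = 3.
Member 4: others sum to 88; max(0, 86 - 88) = 0.
Member 5: others sum to 84; max(0, 86 - 84) = 2.
Total collected = 13 + 14 + 3 + 0 + 2 = 32.

32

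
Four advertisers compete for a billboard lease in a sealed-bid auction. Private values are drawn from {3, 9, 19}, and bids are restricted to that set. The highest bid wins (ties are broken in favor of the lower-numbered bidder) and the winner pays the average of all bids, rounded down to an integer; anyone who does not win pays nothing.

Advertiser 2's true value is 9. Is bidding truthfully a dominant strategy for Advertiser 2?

Consider the case where Advertiser 1 bids 9, Advertiser 3 bids 3 and Advertiser 4 bids 3.
Truthful bid 9: loses, pays 0, utility 0.
Bid 19 instead: wins, pays 8, utility 9 - 8 = 1.
Since 1 > 0, bidding 19 is strictly better here, so truthful bidding is not dominant.

No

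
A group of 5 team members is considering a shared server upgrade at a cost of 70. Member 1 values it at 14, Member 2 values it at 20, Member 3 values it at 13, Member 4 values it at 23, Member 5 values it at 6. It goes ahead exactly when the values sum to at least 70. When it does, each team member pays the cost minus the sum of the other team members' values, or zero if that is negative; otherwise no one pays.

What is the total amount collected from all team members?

46

Total value 76 ≥ cost 70, so it is built.
Member 1: others sum to 62; max(0, 70 - 62) = 8.
Member 2: others sum to 56; max(0, 70 - 56) = 14.
Member 3: others sum to 63; max(0, 70 - 63) = 7.
Member 4: others sum to 53; max(0, 70 - 53) = 17.
Member 5: others sum to 70; max(0, 70 - 70) = 0.
Total collected = 8 + 14 + 7 + 17 + 0 = 46.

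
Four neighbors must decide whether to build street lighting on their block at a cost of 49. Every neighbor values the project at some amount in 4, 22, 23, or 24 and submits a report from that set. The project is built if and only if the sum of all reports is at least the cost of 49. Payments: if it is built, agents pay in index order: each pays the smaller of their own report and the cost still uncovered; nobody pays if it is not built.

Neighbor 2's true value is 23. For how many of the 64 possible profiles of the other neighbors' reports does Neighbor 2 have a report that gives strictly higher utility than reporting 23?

Others report (4, 4, 22): truth gives 0; report 22 gives 1 > 0. Violating.
Others report (4, 4, 23): truth gives 0; report 22 gives 1 > 0. Violating.
Others report (4, 4, 24): truth gives 0; report 22 gives 1 > 0. Violating.
Others report (4, 22, 4): truth gives 0; report 22 gives 1 > 0. Violating.
Others report (4, 4, 4): truth gives 0; no alternative beats it.
(Checking all 64 profiles: 63 have a profitable deviation, 1 does not.)

63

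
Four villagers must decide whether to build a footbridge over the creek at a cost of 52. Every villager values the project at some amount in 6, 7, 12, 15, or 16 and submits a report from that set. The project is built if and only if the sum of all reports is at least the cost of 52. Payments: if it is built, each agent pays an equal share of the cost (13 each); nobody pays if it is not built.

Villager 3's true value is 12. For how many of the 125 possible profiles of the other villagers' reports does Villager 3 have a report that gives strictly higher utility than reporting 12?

16

Others report (12, 12, 16): truth gives -1; report 6 gives 0 > -1. Violating.
Others report (12, 15, 15): truth gives -1; report 6 gives 0 > -1. Violating.
Others report (12, 15, 16): truth gives -1; report 6 gives 0 > -1. Violating.
Others report (12, 16, 12): truth gives -1; report 6 gives 0 > -1. Violating.
Others report (6, 6, 6): truth gives 0; no alternative beats it.
Others report (6, 6, 7): truth gives 0; no alternative beats it.
(Checking all 125 profiles: 16 have a profitable deviation, 109 do not.)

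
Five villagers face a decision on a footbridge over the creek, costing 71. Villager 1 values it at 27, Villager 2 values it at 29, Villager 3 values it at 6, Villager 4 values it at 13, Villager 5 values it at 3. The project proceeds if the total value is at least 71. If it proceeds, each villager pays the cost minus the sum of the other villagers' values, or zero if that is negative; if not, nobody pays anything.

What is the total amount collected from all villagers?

48

Total value 78 ≥ cost 71, so it is built.
Villager 1: others sum to 51; max(0, 71 - 51) = 20.
Villager 2: others sum to 49; max(0, 71 - 49) = 22.
Villager 3: others sum to 72; max(0, 71 - 72) = 0.
Villager 4: others sum to 65; max(0, 71 - 65) = 6.
Villager 5: others sum to 75; max(0, 71 - 75) = 0.
Total collected = 20 + 22 + 0 + 6 + 0 = 48.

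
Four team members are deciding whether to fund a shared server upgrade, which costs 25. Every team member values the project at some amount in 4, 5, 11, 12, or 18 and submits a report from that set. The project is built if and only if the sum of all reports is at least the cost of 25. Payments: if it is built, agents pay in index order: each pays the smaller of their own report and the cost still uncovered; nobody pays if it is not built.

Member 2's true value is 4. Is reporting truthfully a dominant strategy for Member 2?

Check each profile of the others' reports and compare truth against every alternative report.
Others report (4, 4, 12): truth gives 0, best alternative gives -1.
Others report (4, 4, 18): truth gives 0, best alternative gives -1.
Others report (4, 5, 11): truth gives 0, best alternative gives -1.
Others report (4, 5, 12): truth gives 0, best alternative gives -1.
Others report (4, 5, 18): truth gives 0, best alternative gives -1.
Others report (4, 11, 5): truth gives 0, best alternative gives -1.
(Remaining 119 profiles checked similarly; truth is weakly best in each.)
In every case the truthful report is at least as good as any alternative, so it is a dominant strategy.

Yes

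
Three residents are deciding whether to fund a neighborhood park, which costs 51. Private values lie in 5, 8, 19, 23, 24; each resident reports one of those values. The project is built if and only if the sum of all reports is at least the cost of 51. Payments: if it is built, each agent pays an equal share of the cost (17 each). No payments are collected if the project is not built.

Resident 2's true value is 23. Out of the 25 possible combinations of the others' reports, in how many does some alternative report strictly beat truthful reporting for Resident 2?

Others report (8, 19): truth gives 0; report 24 gives 6 > 0. Violating.
Others report (19, 8): truth gives 0; report 24 gives 6 > 0. Violating.
Others report (5, 5): truth gives 0; no alternative beats it.
Others report (5, 8): truth gives 0; no alternative beats it.
(Checking all 25 profiles: 2 have a profitable deviation, 23 do not.)

2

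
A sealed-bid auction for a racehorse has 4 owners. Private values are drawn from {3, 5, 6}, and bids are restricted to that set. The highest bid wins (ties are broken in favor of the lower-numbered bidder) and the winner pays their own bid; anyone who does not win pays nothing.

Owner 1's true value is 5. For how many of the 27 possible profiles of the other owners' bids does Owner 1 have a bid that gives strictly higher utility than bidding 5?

1

Others bid (3, 3, 3): truth gives 0; bid 3 gives 2 > 0. Violating.
Others bid (3, 3, 5): truth gives 0; no alternative beats it.
Others bid (3, 3, 6): truth gives 0; no alternative beats it.
(Checking all 27 profiles: 1 has a profitable deviation, 26 do not.)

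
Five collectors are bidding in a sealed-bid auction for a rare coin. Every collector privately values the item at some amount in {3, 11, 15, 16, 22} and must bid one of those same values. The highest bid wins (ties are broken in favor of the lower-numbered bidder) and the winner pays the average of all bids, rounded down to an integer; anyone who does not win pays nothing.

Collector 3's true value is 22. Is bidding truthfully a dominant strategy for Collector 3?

No

Consider the case where Collector 1 bids 3, Collector 2 bids 3, Collector 4 bids 3 and Collector 5 bids 3.
Truthful bid 22: wins, pays 6, utility 22 - 6 = 16.
Bid 11 instead: wins, pays 4, utility 22 - 4 = 18.
Since 18 > 16, bidding 11 is strictly better here, so truthful bidding is not dominant.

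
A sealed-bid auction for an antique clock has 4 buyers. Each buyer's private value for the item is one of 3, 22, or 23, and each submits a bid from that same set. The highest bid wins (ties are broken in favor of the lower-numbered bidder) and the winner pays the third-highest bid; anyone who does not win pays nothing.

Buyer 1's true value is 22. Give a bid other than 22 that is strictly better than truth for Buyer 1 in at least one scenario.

23

Suppose Buyer 2 bids 3, Buyer 3 bids 3 and Buyer 4 bids 23.
Bid 22: loses, pays 0, utility 0.
Bid 23: wins, pays 3, utility 22 - 3 = 19.
So bidding 23 beats truth here (19 > 0).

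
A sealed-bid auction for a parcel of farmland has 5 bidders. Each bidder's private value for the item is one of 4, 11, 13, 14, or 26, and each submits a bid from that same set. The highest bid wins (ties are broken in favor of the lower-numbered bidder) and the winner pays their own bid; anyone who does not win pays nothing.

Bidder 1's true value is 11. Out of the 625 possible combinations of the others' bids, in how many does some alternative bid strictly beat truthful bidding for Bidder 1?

1

Others bid (4, 4, 4, 4): truth gives 0; bid 4 gives 7 > 0. Violating.
Others bid (4, 4, 4, 11): truth gives 0; no alternative beats it.
Others bid (4, 4, 4, 13): truth gives 0; no alternative beats it.
(Checking all 625 profiles: 1 has a profitable deviation, 624 do not.)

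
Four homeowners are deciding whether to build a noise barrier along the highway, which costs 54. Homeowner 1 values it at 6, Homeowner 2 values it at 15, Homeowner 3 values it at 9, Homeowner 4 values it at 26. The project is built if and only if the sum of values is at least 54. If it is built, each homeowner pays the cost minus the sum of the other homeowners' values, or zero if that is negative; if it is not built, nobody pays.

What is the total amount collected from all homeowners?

48

Total value 56 ≥ cost 54, so it is built.
Homeowner 1: others sum to 50; max(0, 54 - 50) = 4.
Homeowner 2: others sum to 41; max(0, 54 - 41) = 13.
Homeowner 3: others sum to 47; max(0, 54 - 47) = 7.
Homeowner 4: others sum to 30; max(0, 54 - 30) = 24.
Total collected = 4 + 13 + 7 + 24 = 48.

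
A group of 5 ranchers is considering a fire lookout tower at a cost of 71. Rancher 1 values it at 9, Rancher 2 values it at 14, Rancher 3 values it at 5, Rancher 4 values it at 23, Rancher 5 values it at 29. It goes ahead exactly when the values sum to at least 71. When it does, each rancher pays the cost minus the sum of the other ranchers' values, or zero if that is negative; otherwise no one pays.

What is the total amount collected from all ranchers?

Total value 80 ≥ cost 71, so it is built.
Rancher 1: others sum to 71; max(0, 71 - 71) = 0.
Rancher 2: others sum to 66; max(0, 71 - 66) = 5.
Rancher 3: others sum to 75; max(0, 71 - 75) = 0.
Rancher 4: others sum to 57; max(0, 71 - 57) = 14.
Rancher 5: others sum to 51; max(0, 71 - 51) = 20.
Total collected = 0 + 5 + 0 + 14 + 20 = 39.

39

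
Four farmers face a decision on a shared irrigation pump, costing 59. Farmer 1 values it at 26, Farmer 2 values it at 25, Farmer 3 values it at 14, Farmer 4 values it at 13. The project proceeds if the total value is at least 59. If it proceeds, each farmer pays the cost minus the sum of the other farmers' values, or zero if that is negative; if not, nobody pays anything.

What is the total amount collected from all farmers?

Total value 78 ≥ cost 59, so it is built.
Farmer 1: others sum to 52; max(0, 59 - 52) = 7.
Farmer 2: others sum to 53; max(0, 59 - 53) = 6.
Farmer 3: others sum to 64; max(0, 59 - 64) = 0.
Farmer 4: others sum to 65; max(0, 59 - 65) = 0.
Total collected = 7 + 6 + 0 + 0 = 13.

13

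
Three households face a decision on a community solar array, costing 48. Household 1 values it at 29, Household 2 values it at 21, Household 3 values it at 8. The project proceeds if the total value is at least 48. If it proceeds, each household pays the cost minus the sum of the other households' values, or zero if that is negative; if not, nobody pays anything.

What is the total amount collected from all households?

Total value 58 ≥ cost 48, so it is built.
Household 1: others sum to 29; max(0, 48 - 29) = 19.
Household 2: others sum to 37; max(0, 48 - 37) = 11.
Household 3: others sum to 50; max(0, 48 - 50) = 0.
Total collected = 19 + 11 + 0 = 30.

30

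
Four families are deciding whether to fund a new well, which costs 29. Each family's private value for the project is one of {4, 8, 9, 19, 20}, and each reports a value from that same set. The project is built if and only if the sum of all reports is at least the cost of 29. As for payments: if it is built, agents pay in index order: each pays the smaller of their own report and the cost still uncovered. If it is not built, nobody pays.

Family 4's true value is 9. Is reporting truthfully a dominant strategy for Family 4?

Yes

Check each profile of the others' reports and compare truth against every alternative report.
Others report (4, 8, 19): truth gives 9, best alternative gives 9.
Others report (4, 8, 20): truth gives 9, best alternative gives 9.
Others report (4, 9, 19): truth gives 9, best alternative gives 9.
Others report (4, 9, 20): truth gives 9, best alternative gives 9.
Others report (4, 19, 8): truth gives 9, best alternative gives 9.
Others report (4, 19, 9): truth gives 9, best alternative gives 9.
(Remaining 119 profiles checked similarly; truth is weakly best in each.)
In every case the truthful report is at least as good as any alternative, so it is a dominant strategy.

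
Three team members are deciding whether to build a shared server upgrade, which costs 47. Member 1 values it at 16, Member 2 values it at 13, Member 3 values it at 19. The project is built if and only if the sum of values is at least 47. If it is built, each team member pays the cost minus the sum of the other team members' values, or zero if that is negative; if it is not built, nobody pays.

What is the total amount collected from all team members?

45

Total value 48 ≥ cost 47, so it is built.
Member 1: others sum to 32; max(0, 47 - 32) = 15.
Member 2: others sum to 35; max(0, 47 - 35) = 12.
Member 3: others sum to 29; max(0, 47 - 29) = 18.
Total collected = 15 + 12 + 18 = 45.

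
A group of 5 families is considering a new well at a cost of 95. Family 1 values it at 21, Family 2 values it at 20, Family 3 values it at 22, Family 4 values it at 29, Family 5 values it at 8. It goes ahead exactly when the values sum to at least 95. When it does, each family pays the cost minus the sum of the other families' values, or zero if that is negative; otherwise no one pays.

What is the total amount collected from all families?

75

Total value 100 ≥ cost 95, so it is built.
Family 1: others sum to 79; max(0, 95 - 79) = 16.
Family 2: others sum to 80; max(0, 95 - 80) = 15.
Family 3: others sum to 78; max(0, 95 - 78) = 17.
Family 4: others sum to 71; max(0, 95 - 71) = 24.
Family 5: others sum to 92; max(0, 95 - 92) = 3.
Total collected = 16 + 15 + 17 + 24 + 3 = 75.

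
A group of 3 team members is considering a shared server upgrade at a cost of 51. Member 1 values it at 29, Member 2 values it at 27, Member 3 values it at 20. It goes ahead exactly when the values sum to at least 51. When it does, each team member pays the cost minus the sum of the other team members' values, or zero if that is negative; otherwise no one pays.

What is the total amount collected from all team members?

Total value 76 ≥ cost 51, so it is built.
Member 1: others sum to 47; max(0, 51 - 47) = 4.
Member 2: others sum to 49; max(0, 51 - 49) = 2.
Member 3: others sum to 56; max(0, 51 - 56) = 0.
Total collected = 4 + 2 + 0 = 6.

6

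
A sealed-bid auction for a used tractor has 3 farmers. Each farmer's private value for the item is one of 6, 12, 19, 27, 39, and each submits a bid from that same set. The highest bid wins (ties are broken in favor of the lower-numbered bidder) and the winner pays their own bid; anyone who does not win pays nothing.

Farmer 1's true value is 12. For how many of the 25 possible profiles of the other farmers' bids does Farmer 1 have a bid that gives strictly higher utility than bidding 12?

Others bid (6, 6): truth gives 0; bid 6 gives 6 > 0. Violating.
Others bid (6, 12): truth gives 0; no alternative beats it.
Others bid (6, 19): truth gives 0; no alternative beats it.
(Checking all 25 profiles: 1 has a profitable deviation, 24 do not.)

1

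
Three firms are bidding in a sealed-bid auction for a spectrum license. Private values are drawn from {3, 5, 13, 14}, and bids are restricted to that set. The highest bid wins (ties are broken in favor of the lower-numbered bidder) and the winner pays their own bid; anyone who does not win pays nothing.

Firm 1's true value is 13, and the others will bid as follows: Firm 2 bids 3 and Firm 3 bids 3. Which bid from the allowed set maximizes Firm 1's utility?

Bid 3: wins, pays 3, utility 13 - 3 = 10.
Bid 5: wins, pays 5, utility 13 - 5 = 8.
Bid 13: wins, pays 13, utility 13 - 13 = 0.
Bid 14: wins, pays 14, utility 13 - 14 = -1.
The best choice is 3 with utility 10.

3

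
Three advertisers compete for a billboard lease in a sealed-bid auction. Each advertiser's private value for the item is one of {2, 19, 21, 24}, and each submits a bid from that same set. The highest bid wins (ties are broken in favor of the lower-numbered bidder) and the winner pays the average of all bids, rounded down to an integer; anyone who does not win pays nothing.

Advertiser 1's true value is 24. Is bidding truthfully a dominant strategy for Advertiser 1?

No

Consider the case where Advertiser 2 bids 2 and Advertiser 3 bids 2.
Truthful bid 24: wins, pays 9, utility 24 - 9 = 15.
Bid 2 instead: wins, pays 2, utility 24 - 2 = 22.
Since 22 > 15, bidding 2 is strictly better here, so truthful bidding is not dominant.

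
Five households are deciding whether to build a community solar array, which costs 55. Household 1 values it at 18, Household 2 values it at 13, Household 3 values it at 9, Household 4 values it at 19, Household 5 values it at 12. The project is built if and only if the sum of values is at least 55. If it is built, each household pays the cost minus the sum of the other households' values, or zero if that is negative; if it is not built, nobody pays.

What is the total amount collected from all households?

Total value 71 ≥ cost 55, so it is built.
Household 1: others sum to 53; max(0, 55 - 53) = 2.
Household 2: others sum to 58; max(0, 55 - 58) = 0.
Household 3: others sum to 62; max(0, 55 - 62) = 0.
Household 4: others sum to 52; max(0, 55 - 52) = 3.
Household 5: others sum to 59; max(0, 55 - 59) = 0.
Total collected = 2 + 0 + 0 + 3 + 0 = 5.

5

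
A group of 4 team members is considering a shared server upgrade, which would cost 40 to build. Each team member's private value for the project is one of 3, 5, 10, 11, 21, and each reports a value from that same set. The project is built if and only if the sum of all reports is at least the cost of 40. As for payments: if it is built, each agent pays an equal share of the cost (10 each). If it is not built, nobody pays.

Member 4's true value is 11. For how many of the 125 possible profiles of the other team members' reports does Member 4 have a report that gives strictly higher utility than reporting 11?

39

Others report (3, 3, 21): truth gives 0; report 21 gives 1 > 0. Violating.
Others report (3, 5, 11): truth gives 0; report 21 gives 1 > 0. Violating.
Others report (3, 10, 10): truth gives 0; report 21 gives 1 > 0. Violating.
Others report (3, 10, 11): truth gives 0; report 21 gives 1 > 0. Violating.
Others report (3, 3, 3): truth gives 0; no alternative beats it.
Others report (3, 3, 5): truth gives 0; no alternative beats it.
(Checking all 125 profiles: 39 have a profitable deviation, 86 do not.)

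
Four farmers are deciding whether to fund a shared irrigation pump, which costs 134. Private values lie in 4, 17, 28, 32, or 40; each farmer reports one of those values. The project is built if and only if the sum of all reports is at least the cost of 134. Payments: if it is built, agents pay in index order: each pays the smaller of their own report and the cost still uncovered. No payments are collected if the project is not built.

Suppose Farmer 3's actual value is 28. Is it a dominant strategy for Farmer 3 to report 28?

Consider the case where Farmer 1 reports 40, Farmer 2 reports 40 and Farmer 4 reports 40.
Truthful report 28: project built, pays 28, utility 28 - 28 = 0.
Report 17 instead: project built, pays 17, utility 28 - 17 = 11.
Since 11 > 0, reporting 17 is strictly better here, so truthful reporting is not dominant.

No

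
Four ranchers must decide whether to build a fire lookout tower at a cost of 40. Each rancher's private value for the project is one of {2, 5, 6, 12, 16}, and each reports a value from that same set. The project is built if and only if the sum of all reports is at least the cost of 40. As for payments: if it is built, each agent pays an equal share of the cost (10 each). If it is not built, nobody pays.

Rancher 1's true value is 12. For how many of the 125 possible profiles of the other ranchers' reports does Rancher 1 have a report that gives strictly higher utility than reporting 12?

Others report (2, 6, 16): truth gives 0; report 16 gives 2 > 0. Violating.
Others report (2, 12, 12): truth gives 0; report 16 gives 2 > 0. Violating.
Others report (2, 16, 6): truth gives 0; report 16 gives 2 > 0. Violating.
Others report (5, 5, 16): truth gives 0; report 16 gives 2 > 0. Violating.
Others report (2, 2, 2): truth gives 0; no alternative beats it.
Others report (2, 2, 5): truth gives 0; no alternative beats it.
(Checking all 125 profiles: 21 have a profitable deviation, 104 do not.)

21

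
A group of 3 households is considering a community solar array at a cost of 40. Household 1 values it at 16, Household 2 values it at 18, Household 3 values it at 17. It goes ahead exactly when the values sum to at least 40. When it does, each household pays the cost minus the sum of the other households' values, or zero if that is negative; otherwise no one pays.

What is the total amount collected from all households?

18

Total value 51 ≥ cost 40, so it is built.
Household 1: others sum to 35; max(0, 40 - 35) = 5.
Household 2: others sum to 33; max(0, 40 - 33) = 7.
Household 3: others sum to 34; max(0, 40 - 34) = 6.
Total collected = 5 + 7 + 6 = 18.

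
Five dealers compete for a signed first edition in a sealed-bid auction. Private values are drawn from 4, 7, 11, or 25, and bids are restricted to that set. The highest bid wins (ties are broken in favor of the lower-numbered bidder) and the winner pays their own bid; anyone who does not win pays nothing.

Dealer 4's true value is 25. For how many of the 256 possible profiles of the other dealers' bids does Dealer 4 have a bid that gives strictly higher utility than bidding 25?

Others bid (4, 4, 4, 4): truth gives 0; bid 7 gives 18 > 0. Violating.
Others bid (4, 4, 4, 7): truth gives 0; bid 7 gives 18 > 0. Violating.
Others bid (4, 4, 4, 11): truth gives 0; bid 11 gives 14 > 0. Violating.
Others bid (4, 4, 7, 4): truth gives 0; bid 11 gives 14 > 0. Violating.
Others bid (4, 4, 4, 25): truth gives 0; no alternative beats it.
Others bid (4, 4, 7, 25): truth gives 0; no alternative beats it.
(Checking all 256 profiles: 24 have a profitable deviation, 232 do not.)

24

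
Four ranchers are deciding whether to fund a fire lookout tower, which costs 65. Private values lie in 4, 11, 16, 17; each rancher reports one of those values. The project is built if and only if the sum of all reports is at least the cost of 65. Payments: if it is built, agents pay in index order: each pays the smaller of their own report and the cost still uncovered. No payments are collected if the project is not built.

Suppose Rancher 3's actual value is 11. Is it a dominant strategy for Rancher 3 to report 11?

Yes

Check each profile of the others' reports and compare truth against every alternative report.
Others report (4, 4, 4): truth gives 0, best alternative gives 0.
Others report (4, 4, 11): truth gives 0, best alternative gives 0.
Others report (4, 4, 16): truth gives 0, best alternative gives 0.
Others report (4, 4, 17): truth gives 0, best alternative gives 0.
Others report (4, 11, 4): truth gives 0, best alternative gives 0.
Others report (4, 11, 11): truth gives 0, best alternative gives 0.
(Remaining 58 profiles checked similarly; truth is weakly best in each.)
In every case the truthful report is at least as good as any alternative, so it is a dominant strategy.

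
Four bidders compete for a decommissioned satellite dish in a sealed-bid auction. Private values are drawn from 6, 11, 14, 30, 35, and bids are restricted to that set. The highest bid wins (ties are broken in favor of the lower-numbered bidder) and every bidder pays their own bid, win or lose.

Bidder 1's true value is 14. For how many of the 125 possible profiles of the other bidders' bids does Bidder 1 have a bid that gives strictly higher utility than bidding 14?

106

Others bid (6, 6, 6): truth gives 0; bid 6 gives 8 > 0. Violating.
Others bid (6, 6, 11): truth gives 0; bid 11 gives 3 > 0. Violating.
Others bid (6, 6, 30): truth gives -14; bid 6 gives -6 > -14. Violating.
Others bid (6, 6, 35): truth gives -14; bid 6 gives -6 > -14. Violating.
Others bid (6, 6, 14): truth gives 0; no alternative beats it.
Others bid (6, 11, 14): truth gives 0; no alternative beats it.
(Checking all 125 profiles: 106 have a profitable deviation, 19 do not.)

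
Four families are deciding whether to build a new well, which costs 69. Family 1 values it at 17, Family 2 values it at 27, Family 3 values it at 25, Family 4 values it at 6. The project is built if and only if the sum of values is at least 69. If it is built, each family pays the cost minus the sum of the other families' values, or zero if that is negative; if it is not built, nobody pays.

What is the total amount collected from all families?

Total value 75 ≥ cost 69, so it is built.
Family 1: others sum to 58; max(0, 69 - 58) = 11.
Family 2: others sum to 48; max(0, 69 - 48) = 21.
Family 3: others sum to 50; max(0, 69 - 50) = 19.
Family 4: others sum to 69; max(0, 69 - 69) = 0.
Total collected = 11 + 21 + 19 + 0 = 51.

51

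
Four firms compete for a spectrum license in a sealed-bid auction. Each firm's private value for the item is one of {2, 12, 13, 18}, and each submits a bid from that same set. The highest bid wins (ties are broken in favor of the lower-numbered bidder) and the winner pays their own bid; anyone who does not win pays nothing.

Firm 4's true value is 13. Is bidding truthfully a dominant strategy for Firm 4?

Consider the case where Firm 1 bids 2, Firm 2 bids 2 and Firm 3 bids 2.
Truthful bid 13: wins, pays 13, utility 13 - 13 = 0.
Bid 12 instead: wins, pays 12, utility 13 - 12 = 1.
Since 1 > 0, bidding 12 is strictly better here, so truthful bidding is not dominant.

No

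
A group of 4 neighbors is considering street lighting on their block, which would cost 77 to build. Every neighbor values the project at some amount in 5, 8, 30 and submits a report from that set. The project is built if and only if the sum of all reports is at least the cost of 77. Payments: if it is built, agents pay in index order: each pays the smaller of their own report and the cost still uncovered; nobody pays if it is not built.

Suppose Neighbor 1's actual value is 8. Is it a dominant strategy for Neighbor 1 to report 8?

Consider the case where Neighbor 2 reports 30, Neighbor 3 reports 30 and Neighbor 4 reports 30.
Truthful report 8: project built, pays 8, utility 8 - 8 = 0.
Report 5 instead: project built, pays 5, utility 8 - 5 = 3.
Since 3 > 0, reporting 5 is strictly better here, so truthful reporting is not dominant.

No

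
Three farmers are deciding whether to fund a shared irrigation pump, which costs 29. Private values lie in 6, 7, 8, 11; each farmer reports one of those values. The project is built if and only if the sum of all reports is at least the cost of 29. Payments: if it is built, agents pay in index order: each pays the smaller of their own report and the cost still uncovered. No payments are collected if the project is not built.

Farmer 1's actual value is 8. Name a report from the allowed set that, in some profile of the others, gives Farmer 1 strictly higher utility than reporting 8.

Suppose Farmer 2 reports 11 and Farmer 3 reports 11.
Report 8: project built, pays 8, utility 8 - 8 = 0.
Report 7: project built, pays 7, utility 8 - 7 = 1.
So reporting 7 beats truth here (1 > 0).

7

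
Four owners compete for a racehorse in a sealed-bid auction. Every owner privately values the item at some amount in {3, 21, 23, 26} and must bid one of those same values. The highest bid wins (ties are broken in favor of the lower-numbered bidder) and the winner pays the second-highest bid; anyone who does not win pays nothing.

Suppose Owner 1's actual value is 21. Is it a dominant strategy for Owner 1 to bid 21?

Check each profile of the others' bids and compare truth against every alternative bid.
Others bid (3, 3, 3): truth gives 18, best alternative gives 18.
Others bid (3, 3, 21): truth gives 0, best alternative gives 0.
Others bid (3, 3, 23): truth gives 0, best alternative gives 0.
Others bid (3, 3, 26): truth gives 0, best alternative gives 0.
Others bid (3, 21, 3): truth gives 0, best alternative gives 0.
Others bid (3, 21, 21): truth gives 0, best alternative gives 0.
(Remaining 58 profiles checked similarly; truth is weakly best in each.)
In every case the truthful bid is at least as good as any alternative, so it is a dominant strategy.

Yes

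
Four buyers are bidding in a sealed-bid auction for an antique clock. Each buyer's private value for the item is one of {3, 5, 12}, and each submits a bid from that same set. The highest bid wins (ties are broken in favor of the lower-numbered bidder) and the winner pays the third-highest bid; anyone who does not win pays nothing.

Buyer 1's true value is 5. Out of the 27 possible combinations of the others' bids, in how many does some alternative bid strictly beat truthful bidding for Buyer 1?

3

Others bid (3, 3, 12): truth gives 0; bid 12 gives 2 > 0. Violating.
Others bid (3, 12, 3): truth gives 0; bid 12 gives 2 > 0. Violating.
Others bid (12, 3, 3): truth gives 0; bid 12 gives 2 > 0. Violating.
Others bid (3, 3, 3): truth gives 2; no alternative beats it.
Others bid (3, 3, 5): truth gives 2; no alternative beats it.
(Checking all 27 profiles: 3 have a profitable deviation, 24 do not.)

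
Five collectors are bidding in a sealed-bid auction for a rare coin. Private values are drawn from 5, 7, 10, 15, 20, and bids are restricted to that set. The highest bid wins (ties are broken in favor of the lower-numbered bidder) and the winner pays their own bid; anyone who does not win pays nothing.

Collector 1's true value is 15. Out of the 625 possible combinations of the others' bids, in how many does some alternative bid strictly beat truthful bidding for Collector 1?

81

Others bid (5, 5, 5, 5): truth gives 0; bid 5 gives 10 > 0. Violating.
Others bid (5, 5, 5, 7): truth gives 0; bid 7 gives 8 > 0. Violating.
Others bid (5, 5, 5, 10): truth gives 0; bid 10 gives 5 > 0. Violating.
Others bid (5, 5, 7, 5): truth gives 0; bid 7 gives 8 > 0. Violating.
Others bid (5, 5, 5, 15): truth gives 0; no alternative beats it.
Others bid (5, 5, 5, 20): truth gives 0; no alternative beats it.
(Checking all 625 profiles: 81 have a profitable deviation, 544 do not.)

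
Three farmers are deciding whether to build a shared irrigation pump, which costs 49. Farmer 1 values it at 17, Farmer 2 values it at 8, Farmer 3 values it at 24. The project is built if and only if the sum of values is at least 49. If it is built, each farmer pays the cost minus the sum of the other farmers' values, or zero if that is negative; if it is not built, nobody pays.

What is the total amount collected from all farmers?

Total value 49 ≥ cost 49, so it is built.
Farmer 1: others sum to 32; max(0, 49 - 32) = 17.
Farmer 2: others sum to 41; max(0, 49 - 41) = 8.
Farmer 3: others sum to 25; max(0, 49 - 25) = 24.
Total collected = 17 + 8 + 24 = 49.

49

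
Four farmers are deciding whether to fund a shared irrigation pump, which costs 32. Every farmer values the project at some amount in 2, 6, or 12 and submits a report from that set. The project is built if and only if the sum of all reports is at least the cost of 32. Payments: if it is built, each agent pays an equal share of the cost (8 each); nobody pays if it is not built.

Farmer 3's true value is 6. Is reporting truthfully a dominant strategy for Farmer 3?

No

Consider the case where Farmer 1 reports 2, Farmer 2 reports 12 and Farmer 4 reports 12.
Truthful report 6: project built, pays 8, utility 6 - 8 = -2.
Report 2 instead: project not built, utility 0.
Since 0 > -2, reporting 2 is strictly better here, so truthful reporting is not dominant.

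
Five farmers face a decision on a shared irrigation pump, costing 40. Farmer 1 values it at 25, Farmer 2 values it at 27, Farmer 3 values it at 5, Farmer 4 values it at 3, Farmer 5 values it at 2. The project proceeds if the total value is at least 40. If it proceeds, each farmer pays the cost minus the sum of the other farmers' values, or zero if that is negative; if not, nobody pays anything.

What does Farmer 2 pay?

5

Total value 62 ≥ cost 40, so the project is built.
The other farmers' values sum to 35.
Cost minus that sum is 40 - 35 = 5.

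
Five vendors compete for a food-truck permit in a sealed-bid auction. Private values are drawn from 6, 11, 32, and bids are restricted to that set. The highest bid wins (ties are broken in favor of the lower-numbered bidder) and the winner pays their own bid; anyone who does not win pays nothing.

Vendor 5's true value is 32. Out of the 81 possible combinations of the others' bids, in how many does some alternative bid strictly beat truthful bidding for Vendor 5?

1

Others bid (6, 6, 6, 6): truth gives 0; bid 11 gives 21 > 0. Violating.
Others bid (6, 6, 6, 11): truth gives 0; no alternative beats it.
Others bid (6, 6, 6, 32): truth gives 0; no alternative beats it.
(Checking all 81 profiles: 1 has a profitable deviation, 80 do not.)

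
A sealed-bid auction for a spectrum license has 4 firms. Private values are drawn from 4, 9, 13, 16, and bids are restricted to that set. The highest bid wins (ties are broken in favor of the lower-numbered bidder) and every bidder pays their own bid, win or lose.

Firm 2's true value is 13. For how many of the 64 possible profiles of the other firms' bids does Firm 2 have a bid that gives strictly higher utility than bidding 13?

50

Others bid (4, 4, 4): truth gives 0; bid 9 gives 4 > 0. Violating.
Others bid (4, 4, 9): truth gives 0; bid 9 gives 4 > 0. Violating.
Others bid (4, 4, 16): truth gives -13; bid 16 gives -3 > -13. Violating.
Others bid (4, 9, 4): truth gives 0; bid 9 gives 4 > 0. Violating.
Others bid (4, 4, 13): truth gives 0; no alternative beats it.
Others bid (4, 9, 13): truth gives 0; no alternative beats it.
(Checking all 64 profiles: 50 have a profitable deviation, 14 do not.)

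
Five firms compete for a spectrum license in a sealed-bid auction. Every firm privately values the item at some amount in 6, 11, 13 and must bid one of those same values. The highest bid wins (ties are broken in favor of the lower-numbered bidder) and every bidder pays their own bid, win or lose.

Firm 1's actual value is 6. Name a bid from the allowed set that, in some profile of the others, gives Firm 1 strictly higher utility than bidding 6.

Suppose Firm 2 bids 6, Firm 3 bids 6, Firm 4 bids 6 and Firm 5 bids 11.
Bid 6: loses but pays 6, utility -6.
Bid 11: wins, pays 11, utility 6 - 11 = -5.
So bidding 11 beats truth here (-5 > -6).

11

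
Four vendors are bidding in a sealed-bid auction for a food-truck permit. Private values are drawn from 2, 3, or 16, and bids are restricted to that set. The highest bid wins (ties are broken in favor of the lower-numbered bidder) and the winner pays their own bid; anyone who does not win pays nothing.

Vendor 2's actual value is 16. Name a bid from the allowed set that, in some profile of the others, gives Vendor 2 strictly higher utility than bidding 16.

Suppose Vendor 1 bids 2, Vendor 3 bids 2 and Vendor 4 bids 2.
Bid 16: wins, pays 16, utility 16 - 16 = 0.
Bid 3: wins, pays 3, utility 16 - 3 = 13.
So bidding 3 beats truth here (13 > 0).

3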